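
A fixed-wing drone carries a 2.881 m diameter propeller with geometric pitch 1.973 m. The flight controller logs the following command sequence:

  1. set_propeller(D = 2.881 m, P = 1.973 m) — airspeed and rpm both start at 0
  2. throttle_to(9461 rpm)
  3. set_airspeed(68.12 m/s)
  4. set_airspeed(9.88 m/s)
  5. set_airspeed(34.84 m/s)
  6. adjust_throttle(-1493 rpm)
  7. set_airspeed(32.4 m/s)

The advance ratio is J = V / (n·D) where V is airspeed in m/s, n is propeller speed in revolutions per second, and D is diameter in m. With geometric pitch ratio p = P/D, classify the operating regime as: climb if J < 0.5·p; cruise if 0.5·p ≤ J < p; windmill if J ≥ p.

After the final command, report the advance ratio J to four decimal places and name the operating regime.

J = 0.0847, regime = climb

set_propeller: D = 2.881 m, P = 1.973 m (p = P/D = 0.684832); state ← (V=0, rpm=0)
throttle_to(9461): rpm ← 9461
set_airspeed(68.12): V ← 68.12 m/s
set_airspeed(9.88): V ← 9.88 m/s
set_airspeed(34.84): V ← 34.84 m/s
adjust_throttle(-1493): rpm ← 9461 -1493 = 7968
set_airspeed(32.4): V ← 32.4 m/s
final state: V = 32.4 m/s, rpm = 7968 → n = rpm/60 = 132.800000 rev/s
J = V / (n·D) = 32.4 / (132.800000 × 2.881) = 0.084684
regime bands: climb J<0.3424 | cruise [0.3424, 0.6848) | windmill J≥0.6848
J = 0.0847 → climb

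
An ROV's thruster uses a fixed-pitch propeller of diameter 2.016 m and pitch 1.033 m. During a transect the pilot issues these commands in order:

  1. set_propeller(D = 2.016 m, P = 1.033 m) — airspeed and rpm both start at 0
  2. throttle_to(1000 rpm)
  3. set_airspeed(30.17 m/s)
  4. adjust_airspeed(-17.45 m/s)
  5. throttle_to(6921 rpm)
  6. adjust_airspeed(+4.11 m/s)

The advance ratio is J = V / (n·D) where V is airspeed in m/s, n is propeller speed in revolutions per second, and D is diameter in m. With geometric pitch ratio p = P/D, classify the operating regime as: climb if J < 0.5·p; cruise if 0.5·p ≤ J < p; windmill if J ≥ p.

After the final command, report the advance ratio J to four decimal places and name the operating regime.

set_propeller: D = 2.016 m, P = 1.033 m (p = P/D = 0.512401); state ← (V=0, rpm=0)
throttle_to(1000): rpm ← 1000
set_airspeed(30.17): V ← 30.17 m/s
adjust_airspeed(-17.45): V ← 30.17 -17.45 = 12.72 m/s
throttle_to(6921): rpm ← 6921
adjust_airspeed(+4.11): V ← 12.72 +4.11 = 16.83 m/s
final state: V = 16.83 m/s, rpm = 6921 → n = rpm/60 = 115.350000 rev/s
J = V / (n·D) = 16.83 / (115.350000 × 2.016) = 0.072373
regime bands: climb J<0.2562 | cruise [0.2562, 0.5124) | windmill J≥0.5124
J = 0.0724 → climb

J = 0.0724, regime = climb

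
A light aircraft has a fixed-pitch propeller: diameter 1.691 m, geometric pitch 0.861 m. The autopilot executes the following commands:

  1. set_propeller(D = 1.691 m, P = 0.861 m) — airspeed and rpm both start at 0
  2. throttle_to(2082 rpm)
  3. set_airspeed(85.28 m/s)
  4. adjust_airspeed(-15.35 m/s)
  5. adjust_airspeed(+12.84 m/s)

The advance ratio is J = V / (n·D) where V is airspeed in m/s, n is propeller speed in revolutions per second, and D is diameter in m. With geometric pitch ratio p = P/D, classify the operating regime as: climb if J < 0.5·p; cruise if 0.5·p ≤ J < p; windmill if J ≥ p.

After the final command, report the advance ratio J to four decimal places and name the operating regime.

J = 1.4106, regime = windmill

set_propeller: D = 1.691 m, P = 0.861 m (p = P/D = 0.509166); state ← (V=0, rpm=0)
throttle_to(2082): rpm ← 2082
set_airspeed(85.28): V ← 85.28 m/s
adjust_airspeed(-15.35): V ← 85.28 -15.35 = 69.93 m/s
adjust_airspeed(+12.84): V ← 69.93 +12.84 = 82.77 m/s
final state: V = 82.77 m/s, rpm = 2082 → n = rpm/60 = 34.700000 rev/s
J = V / (n·D) = 82.77 / (34.700000 × 1.691) = 1.410587
regime bands: climb J<0.2546 | cruise [0.2546, 0.5092) | windmill J≥0.5092
J = 1.4106 → windmill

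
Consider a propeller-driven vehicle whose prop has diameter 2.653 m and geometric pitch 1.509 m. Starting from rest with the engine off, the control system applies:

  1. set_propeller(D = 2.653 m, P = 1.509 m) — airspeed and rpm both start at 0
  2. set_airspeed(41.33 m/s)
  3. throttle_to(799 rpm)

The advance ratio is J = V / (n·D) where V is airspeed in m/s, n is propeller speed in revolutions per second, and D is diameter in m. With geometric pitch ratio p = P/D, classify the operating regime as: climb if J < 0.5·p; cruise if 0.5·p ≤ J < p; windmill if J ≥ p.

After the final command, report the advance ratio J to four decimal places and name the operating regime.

set_propeller: D = 2.653 m, P = 1.509 m (p = P/D = 0.568790); state ← (V=0, rpm=0)
set_airspeed(41.33): V ← 41.33 m/s
throttle_to(799): rpm ← 799
final state: V = 41.33 m/s, rpm = 799 → n = rpm/60 = 13.316667 rev/s
J = V / (n·D) = 41.33 / (13.316667 × 2.653) = 1.169857
regime bands: climb J<0.2844 | cruise [0.2844, 0.5688) | windmill J≥0.5688
J = 1.1699 → windmill

J = 1.1699, regime = windmill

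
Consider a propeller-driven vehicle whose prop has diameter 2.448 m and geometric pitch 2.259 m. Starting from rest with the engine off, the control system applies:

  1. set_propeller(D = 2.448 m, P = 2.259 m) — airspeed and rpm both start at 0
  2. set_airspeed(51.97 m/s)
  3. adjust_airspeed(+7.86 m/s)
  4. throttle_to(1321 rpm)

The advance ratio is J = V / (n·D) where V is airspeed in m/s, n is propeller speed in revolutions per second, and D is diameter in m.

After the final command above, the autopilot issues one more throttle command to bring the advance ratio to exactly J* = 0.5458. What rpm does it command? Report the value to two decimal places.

rpm = 2686.74

set_propeller: D = 2.448 m, P = 2.259 m (p = P/D = 0.922794); state ← (V=0, rpm=0)
set_airspeed(51.97): V ← 51.97 m/s
adjust_airspeed(+7.86): V ← 51.97 +7.86 = 59.83 m/s
throttle_to(1321): rpm ← 1321
final state: V = 59.83 m/s, rpm = 1321 → n = rpm/60 = 22.016667 rev/s
target J* = 0.5458; solve J* = V/(n·D) for n: n = V/(J*·D) = 59.83/(0.5458 × 2.448) = 44.778966 rev/s
rpm = 60·n = 2686.737942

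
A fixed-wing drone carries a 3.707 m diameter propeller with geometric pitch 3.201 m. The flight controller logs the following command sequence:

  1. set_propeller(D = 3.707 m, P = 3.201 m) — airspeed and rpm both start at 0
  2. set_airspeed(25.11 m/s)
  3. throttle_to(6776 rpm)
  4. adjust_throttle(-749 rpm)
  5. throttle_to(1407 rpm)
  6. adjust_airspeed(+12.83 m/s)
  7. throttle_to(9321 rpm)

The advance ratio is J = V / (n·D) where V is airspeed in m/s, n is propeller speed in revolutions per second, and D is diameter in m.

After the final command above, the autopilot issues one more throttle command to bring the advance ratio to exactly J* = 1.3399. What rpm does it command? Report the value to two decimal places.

set_propeller: D = 3.707 m, P = 3.201 m (p = P/D = 0.863501); state ← (V=0, rpm=0)
set_airspeed(25.11): V ← 25.11 m/s
throttle_to(6776): rpm ← 6776
adjust_throttle(-749): rpm ← 6776 -749 = 6027
throttle_to(1407): rpm ← 1407
adjust_airspeed(+12.83): V ← 25.11 +12.83 = 37.94 m/s
throttle_to(9321): rpm ← 9321
final state: V = 37.94 m/s, rpm = 9321 → n = rpm/60 = 155.350000 rev/s
target J* = 1.3399; solve J* = V/(n·D) for n: n = V/(J*·D) = 37.94/(1.3399 × 3.707) = 7.638399 rev/s
rpm = 60·n = 458.303954

rpm = 458.30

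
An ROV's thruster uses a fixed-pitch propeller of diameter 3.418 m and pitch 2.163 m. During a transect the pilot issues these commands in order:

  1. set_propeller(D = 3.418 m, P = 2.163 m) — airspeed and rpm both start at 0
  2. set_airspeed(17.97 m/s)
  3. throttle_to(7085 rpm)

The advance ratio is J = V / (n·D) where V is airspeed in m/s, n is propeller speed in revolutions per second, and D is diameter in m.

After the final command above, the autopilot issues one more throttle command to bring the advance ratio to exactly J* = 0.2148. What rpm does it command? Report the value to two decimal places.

rpm = 1468.56

set_propeller: D = 3.418 m, P = 2.163 m (p = P/D = 0.632826); state ← (V=0, rpm=0)
set_airspeed(17.97): V ← 17.97 m/s
throttle_to(7085): rpm ← 7085
final state: V = 17.97 m/s, rpm = 7085 → n = rpm/60 = 118.083333 rev/s
target J* = 0.2148; solve J* = V/(n·D) for n: n = V/(J*·D) = 17.97/(0.2148 × 3.418) = 24.476073 rev/s
rpm = 60·n = 1468.564386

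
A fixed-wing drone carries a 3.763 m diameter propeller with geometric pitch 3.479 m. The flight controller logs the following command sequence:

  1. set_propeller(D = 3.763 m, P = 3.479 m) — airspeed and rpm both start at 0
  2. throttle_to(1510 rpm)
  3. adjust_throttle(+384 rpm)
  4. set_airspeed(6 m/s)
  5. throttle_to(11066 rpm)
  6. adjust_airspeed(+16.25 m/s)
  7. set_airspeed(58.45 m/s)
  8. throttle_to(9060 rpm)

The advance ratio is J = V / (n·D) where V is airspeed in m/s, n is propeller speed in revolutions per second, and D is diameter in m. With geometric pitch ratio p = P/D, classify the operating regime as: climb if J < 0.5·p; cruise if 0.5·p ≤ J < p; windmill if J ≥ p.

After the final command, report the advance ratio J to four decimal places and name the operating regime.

set_propeller: D = 3.763 m, P = 3.479 m (p = P/D = 0.924528); state ← (V=0, rpm=0)
throttle_to(1510): rpm ← 1510
adjust_throttle(+384): rpm ← 1510 +384 = 1894
set_airspeed(6): V ← 6 m/s
throttle_to(11066): rpm ← 11066
adjust_airspeed(+16.25): V ← 6 +16.25 = 22.25 m/s
set_airspeed(58.45): V ← 58.45 m/s
throttle_to(9060): rpm ← 9060
final state: V = 58.45 m/s, rpm = 9060 → n = rpm/60 = 151.000000 rev/s
J = V / (n·D) = 58.45 / (151.000000 × 3.763) = 0.102866
regime bands: climb J<0.4623 | cruise [0.4623, 0.9245) | windmill J≥0.9245
J = 0.1029 → climb

J = 0.1029, regime = climb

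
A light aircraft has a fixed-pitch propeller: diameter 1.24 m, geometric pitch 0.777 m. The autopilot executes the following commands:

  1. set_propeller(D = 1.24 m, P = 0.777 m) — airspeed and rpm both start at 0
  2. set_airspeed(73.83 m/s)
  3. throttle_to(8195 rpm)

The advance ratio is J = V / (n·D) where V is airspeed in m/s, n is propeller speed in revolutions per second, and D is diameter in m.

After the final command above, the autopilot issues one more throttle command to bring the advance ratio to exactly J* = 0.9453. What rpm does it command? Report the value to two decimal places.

rpm = 3779.14

set_propeller: D = 1.24 m, P = 0.777 m (p = P/D = 0.626613); state ← (V=0, rpm=0)
set_airspeed(73.83): V ← 73.83 m/s
throttle_to(8195): rpm ← 8195
final state: V = 73.83 m/s, rpm = 8195 → n = rpm/60 = 136.583333 rev/s
target J* = 0.9453; solve J* = V/(n·D) for n: n = V/(J*·D) = 73.83/(0.9453 × 1.24) = 62.985637 rev/s
rpm = 60·n = 3779.138215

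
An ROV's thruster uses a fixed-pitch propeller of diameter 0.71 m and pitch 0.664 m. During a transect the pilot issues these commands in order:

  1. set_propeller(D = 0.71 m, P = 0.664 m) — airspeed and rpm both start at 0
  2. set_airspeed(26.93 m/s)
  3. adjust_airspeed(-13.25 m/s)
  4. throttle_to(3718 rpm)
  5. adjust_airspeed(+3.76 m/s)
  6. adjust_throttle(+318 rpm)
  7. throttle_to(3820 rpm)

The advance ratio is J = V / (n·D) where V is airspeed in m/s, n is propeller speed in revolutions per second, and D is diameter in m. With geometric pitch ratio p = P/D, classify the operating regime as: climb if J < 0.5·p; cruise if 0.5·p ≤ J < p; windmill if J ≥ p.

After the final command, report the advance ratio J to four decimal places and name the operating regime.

set_propeller: D = 0.71 m, P = 0.664 m (p = P/D = 0.935211); state ← (V=0, rpm=0)
set_airspeed(26.93): V ← 26.93 m/s
adjust_airspeed(-13.25): V ← 26.93 -13.25 = 13.68 m/s
throttle_to(3718): rpm ← 3718
adjust_airspeed(+3.76): V ← 13.68 +3.76 = 17.44 m/s
adjust_throttle(+318): rpm ← 3718 +318 = 4036
throttle_to(3820): rpm ← 3820
final state: V = 17.44 m/s, rpm = 3820 → n = rpm/60 = 63.666667 rev/s
J = V / (n·D) = 17.44 / (63.666667 × 0.71) = 0.385812
regime bands: climb J<0.4676 | cruise [0.4676, 0.9352) | windmill J≥0.9352
J = 0.3858 → climb

J = 0.3858, regime = climb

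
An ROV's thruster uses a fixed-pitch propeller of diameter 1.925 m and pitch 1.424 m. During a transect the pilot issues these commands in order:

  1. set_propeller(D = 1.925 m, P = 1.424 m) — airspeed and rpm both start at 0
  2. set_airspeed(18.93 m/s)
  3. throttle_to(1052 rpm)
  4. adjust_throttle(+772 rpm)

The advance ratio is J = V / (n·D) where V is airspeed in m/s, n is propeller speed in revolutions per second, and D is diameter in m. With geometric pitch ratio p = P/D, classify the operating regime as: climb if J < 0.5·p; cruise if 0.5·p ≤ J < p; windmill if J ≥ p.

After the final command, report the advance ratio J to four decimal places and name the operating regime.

set_propeller: D = 1.925 m, P = 1.424 m (p = P/D = 0.739740); state ← (V=0, rpm=0)
set_airspeed(18.93): V ← 18.93 m/s
throttle_to(1052): rpm ← 1052
adjust_throttle(+772): rpm ← 1052 +772 = 1824
final state: V = 18.93 m/s, rpm = 1824 → n = rpm/60 = 30.400000 rev/s
J = V / (n·D) = 18.93 / (30.400000 × 1.925) = 0.323479
regime bands: climb J<0.3699 | cruise [0.3699, 0.7397) | windmill J≥0.7397
J = 0.3235 → climb

J = 0.3235, regime = climb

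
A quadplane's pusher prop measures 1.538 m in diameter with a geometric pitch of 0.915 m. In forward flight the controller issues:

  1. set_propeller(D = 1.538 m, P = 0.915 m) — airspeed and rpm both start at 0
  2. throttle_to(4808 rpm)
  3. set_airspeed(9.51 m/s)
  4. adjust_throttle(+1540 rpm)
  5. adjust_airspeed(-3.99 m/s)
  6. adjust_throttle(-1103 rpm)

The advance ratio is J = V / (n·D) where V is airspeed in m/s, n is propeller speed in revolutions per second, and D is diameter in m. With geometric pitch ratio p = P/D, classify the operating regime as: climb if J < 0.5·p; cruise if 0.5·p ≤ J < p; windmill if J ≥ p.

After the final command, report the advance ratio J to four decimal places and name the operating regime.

set_propeller: D = 1.538 m, P = 0.915 m (p = P/D = 0.594928); state ← (V=0, rpm=0)
throttle_to(4808): rpm ← 4808
set_airspeed(9.51): V ← 9.51 m/s
adjust_throttle(+1540): rpm ← 4808 +1540 = 6348
adjust_airspeed(-3.99): V ← 9.51 -3.99 = 5.52 m/s
adjust_throttle(-1103): rpm ← 6348 -1103 = 5245
final state: V = 5.52 m/s, rpm = 5245 → n = rpm/60 = 87.416667 rev/s
J = V / (n·D) = 5.52 / (87.416667 × 1.538) = 0.041057
regime bands: climb J<0.2975 | cruise [0.2975, 0.5949) | windmill J≥0.5949
J = 0.0411 → climb

J = 0.0411, regime = climb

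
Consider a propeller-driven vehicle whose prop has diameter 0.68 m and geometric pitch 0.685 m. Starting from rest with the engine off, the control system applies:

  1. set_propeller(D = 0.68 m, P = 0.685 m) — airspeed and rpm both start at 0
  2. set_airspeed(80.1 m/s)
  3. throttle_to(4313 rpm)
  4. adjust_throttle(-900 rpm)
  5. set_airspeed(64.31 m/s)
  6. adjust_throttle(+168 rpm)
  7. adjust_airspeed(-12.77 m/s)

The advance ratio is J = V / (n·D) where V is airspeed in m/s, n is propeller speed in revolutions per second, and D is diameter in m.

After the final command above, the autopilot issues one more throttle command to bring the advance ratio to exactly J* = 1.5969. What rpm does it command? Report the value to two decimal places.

set_propeller: D = 0.68 m, P = 0.685 m (p = P/D = 1.007353); state ← (V=0, rpm=0)
set_airspeed(80.1): V ← 80.1 m/s
throttle_to(4313): rpm ← 4313
adjust_throttle(-900): rpm ← 4313 -900 = 3413
set_airspeed(64.31): V ← 64.31 m/s
adjust_throttle(+168): rpm ← 3413 +168 = 3581
adjust_airspeed(-12.77): V ← 64.31 -12.77 = 51.54 m/s
final state: V = 51.54 m/s, rpm = 3581 → n = rpm/60 = 59.683333 rev/s
target J* = 1.5969; solve J* = V/(n·D) for n: n = V/(J*·D) = 51.54/(1.5969 × 0.68) = 47.463284 rev/s
rpm = 60·n = 2847.797018

rpm = 2847.80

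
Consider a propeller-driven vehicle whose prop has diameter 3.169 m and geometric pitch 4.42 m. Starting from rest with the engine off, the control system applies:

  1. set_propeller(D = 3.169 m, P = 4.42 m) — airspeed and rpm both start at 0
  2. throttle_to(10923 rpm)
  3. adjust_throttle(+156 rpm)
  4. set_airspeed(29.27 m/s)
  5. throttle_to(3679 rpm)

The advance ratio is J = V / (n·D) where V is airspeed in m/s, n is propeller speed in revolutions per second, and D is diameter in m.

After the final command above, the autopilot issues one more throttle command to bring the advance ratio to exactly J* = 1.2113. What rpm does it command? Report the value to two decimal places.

rpm = 457.51

set_propeller: D = 3.169 m, P = 4.42 m (p = P/D = 1.394762); state ← (V=0, rpm=0)
throttle_to(10923): rpm ← 10923
adjust_throttle(+156): rpm ← 10923 +156 = 11079
set_airspeed(29.27): V ← 29.27 m/s
throttle_to(3679): rpm ← 3679
final state: V = 29.27 m/s, rpm = 3679 → n = rpm/60 = 61.316667 rev/s
target J* = 1.2113; solve J* = V/(n·D) for n: n = V/(J*·D) = 29.27/(1.2113 × 3.169) = 7.625157 rev/s
rpm = 60·n = 457.509395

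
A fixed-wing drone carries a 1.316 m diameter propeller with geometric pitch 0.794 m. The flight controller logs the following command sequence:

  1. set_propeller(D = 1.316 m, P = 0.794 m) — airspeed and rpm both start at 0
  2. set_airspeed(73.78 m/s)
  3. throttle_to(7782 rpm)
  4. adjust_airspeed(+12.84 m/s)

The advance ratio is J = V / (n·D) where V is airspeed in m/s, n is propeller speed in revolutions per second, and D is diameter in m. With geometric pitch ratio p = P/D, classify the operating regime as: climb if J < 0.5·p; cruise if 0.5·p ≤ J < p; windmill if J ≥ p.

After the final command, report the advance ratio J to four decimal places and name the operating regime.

J = 0.5075, regime = cruise

set_propeller: D = 1.316 m, P = 0.794 m (p = P/D = 0.603343); state ← (V=0, rpm=0)
set_airspeed(73.78): V ← 73.78 m/s
throttle_to(7782): rpm ← 7782
adjust_airspeed(+12.84): V ← 73.78 +12.84 = 86.62 m/s
final state: V = 86.62 m/s, rpm = 7782 → n = rpm/60 = 129.700000 rev/s
J = V / (n·D) = 86.62 / (129.700000 × 1.316) = 0.507484
regime bands: climb J<0.3017 | cruise [0.3017, 0.6033) | windmill J≥0.6033
J = 0.5075 → cruise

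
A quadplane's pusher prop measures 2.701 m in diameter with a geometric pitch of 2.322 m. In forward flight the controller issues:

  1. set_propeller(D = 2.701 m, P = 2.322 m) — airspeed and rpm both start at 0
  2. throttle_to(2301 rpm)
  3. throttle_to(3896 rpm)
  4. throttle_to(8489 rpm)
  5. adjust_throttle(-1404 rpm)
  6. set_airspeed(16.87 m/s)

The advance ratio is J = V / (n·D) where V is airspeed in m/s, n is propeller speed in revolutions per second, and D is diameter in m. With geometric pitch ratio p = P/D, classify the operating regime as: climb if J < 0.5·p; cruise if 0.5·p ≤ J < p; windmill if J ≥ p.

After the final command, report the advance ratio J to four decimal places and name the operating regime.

set_propeller: D = 2.701 m, P = 2.322 m (p = P/D = 0.859682); state ← (V=0, rpm=0)
throttle_to(2301): rpm ← 2301
throttle_to(3896): rpm ← 3896
throttle_to(8489): rpm ← 8489
adjust_throttle(-1404): rpm ← 8489 -1404 = 7085
set_airspeed(16.87): V ← 16.87 m/s
final state: V = 16.87 m/s, rpm = 7085 → n = rpm/60 = 118.083333 rev/s
J = V / (n·D) = 16.87 / (118.083333 × 2.701) = 0.052893
regime bands: climb J<0.4298 | cruise [0.4298, 0.8597) | windmill J≥0.8597
J = 0.0529 → climb

J = 0.0529, regime = climb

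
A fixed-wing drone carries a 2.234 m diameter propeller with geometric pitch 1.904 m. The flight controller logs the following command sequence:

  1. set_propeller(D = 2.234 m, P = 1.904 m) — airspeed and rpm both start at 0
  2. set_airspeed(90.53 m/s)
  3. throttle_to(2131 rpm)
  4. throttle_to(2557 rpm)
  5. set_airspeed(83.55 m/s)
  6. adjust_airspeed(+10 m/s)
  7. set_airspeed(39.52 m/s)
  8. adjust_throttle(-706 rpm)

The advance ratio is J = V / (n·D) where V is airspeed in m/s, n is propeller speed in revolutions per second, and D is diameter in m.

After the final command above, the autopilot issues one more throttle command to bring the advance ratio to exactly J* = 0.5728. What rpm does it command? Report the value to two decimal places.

rpm = 1853.03

set_propeller: D = 2.234 m, P = 1.904 m (p = P/D = 0.852283); state ← (V=0, rpm=0)
set_airspeed(90.53): V ← 90.53 m/s
throttle_to(2131): rpm ← 2131
throttle_to(2557): rpm ← 2557
set_airspeed(83.55): V ← 83.55 m/s
adjust_airspeed(+10): V ← 83.55 +10 = 93.55 m/s
set_airspeed(39.52): V ← 39.52 m/s
adjust_throttle(-706): rpm ← 2557 -706 = 1851
final state: V = 39.52 m/s, rpm = 1851 → n = rpm/60 = 30.850000 rev/s
target J* = 0.5728; solve J* = V/(n·D) for n: n = V/(J*·D) = 39.52/(0.5728 × 2.234) = 30.883802 rev/s
rpm = 60·n = 1853.028113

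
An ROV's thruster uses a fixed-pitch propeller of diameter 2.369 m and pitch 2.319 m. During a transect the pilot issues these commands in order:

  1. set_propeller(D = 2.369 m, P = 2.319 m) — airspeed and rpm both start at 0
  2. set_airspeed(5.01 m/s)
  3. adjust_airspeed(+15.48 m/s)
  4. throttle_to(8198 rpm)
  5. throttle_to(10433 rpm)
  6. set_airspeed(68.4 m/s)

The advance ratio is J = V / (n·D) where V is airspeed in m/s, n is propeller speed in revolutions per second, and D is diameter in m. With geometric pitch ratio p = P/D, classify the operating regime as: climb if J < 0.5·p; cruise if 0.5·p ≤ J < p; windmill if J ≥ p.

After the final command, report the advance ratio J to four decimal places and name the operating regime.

J = 0.1660, regime = climb

set_propeller: D = 2.369 m, P = 2.319 m (p = P/D = 0.978894); state ← (V=0, rpm=0)
set_airspeed(5.01): V ← 5.01 m/s
adjust_airspeed(+15.48): V ← 5.01 +15.48 = 20.49 m/s
throttle_to(8198): rpm ← 8198
throttle_to(10433): rpm ← 10433
set_airspeed(68.4): V ← 68.4 m/s
final state: V = 68.4 m/s, rpm = 10433 → n = rpm/60 = 173.883333 rev/s
J = V / (n·D) = 68.4 / (173.883333 × 2.369) = 0.166048
regime bands: climb J<0.4894 | cruise [0.4894, 0.9789) | windmill J≥0.9789
J = 0.1660 → climb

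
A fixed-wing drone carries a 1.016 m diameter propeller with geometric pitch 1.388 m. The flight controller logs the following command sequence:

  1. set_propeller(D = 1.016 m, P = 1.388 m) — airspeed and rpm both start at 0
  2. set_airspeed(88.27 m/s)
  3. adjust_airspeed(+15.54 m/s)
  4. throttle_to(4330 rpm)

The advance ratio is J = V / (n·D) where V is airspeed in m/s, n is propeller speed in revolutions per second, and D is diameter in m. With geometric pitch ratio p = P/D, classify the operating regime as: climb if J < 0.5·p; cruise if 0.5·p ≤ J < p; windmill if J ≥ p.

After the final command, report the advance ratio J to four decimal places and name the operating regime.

J = 1.4158, regime = windmill

set_propeller: D = 1.016 m, P = 1.388 m (p = P/D = 1.366142); state ← (V=0, rpm=0)
set_airspeed(88.27): V ← 88.27 m/s
adjust_airspeed(+15.54): V ← 88.27 +15.54 = 103.81 m/s
throttle_to(4330): rpm ← 4330
final state: V = 103.81 m/s, rpm = 4330 → n = rpm/60 = 72.166667 rev/s
J = V / (n·D) = 103.81 / (72.166667 × 1.016) = 1.415823
regime bands: climb J<0.6831 | cruise [0.6831, 1.3661) | windmill J≥1.3661
J = 1.4158 → windmill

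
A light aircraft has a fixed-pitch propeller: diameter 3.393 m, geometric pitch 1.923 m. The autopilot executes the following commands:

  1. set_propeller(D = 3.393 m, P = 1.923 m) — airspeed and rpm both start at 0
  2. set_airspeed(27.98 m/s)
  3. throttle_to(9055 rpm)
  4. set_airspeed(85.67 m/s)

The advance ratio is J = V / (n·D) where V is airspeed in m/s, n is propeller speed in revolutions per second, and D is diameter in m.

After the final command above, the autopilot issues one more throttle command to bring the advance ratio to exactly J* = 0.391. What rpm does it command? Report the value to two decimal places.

rpm = 3874.53

set_propeller: D = 3.393 m, P = 1.923 m (p = P/D = 0.566755); state ← (V=0, rpm=0)
set_airspeed(27.98): V ← 27.98 m/s
throttle_to(9055): rpm ← 9055
set_airspeed(85.67): V ← 85.67 m/s
final state: V = 85.67 m/s, rpm = 9055 → n = rpm/60 = 150.916667 rev/s
target J* = 0.391; solve J* = V/(n·D) for n: n = V/(J*·D) = 85.67/(0.391 × 3.393) = 64.575555 rev/s
rpm = 60·n = 3874.533322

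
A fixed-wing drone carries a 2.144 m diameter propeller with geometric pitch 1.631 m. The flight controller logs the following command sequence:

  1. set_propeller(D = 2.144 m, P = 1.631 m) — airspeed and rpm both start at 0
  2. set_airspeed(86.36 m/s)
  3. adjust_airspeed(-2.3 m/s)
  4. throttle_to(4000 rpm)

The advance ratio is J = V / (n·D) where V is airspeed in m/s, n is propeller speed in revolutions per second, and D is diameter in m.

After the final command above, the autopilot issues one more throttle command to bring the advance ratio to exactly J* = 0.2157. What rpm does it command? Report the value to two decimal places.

rpm = 10906.01

set_propeller: D = 2.144 m, P = 1.631 m (p = P/D = 0.760728); state ← (V=0, rpm=0)
set_airspeed(86.36): V ← 86.36 m/s
adjust_airspeed(-2.3): V ← 86.36 -2.3 = 84.06 m/s
throttle_to(4000): rpm ← 4000
final state: V = 84.06 m/s, rpm = 4000 → n = rpm/60 = 66.666667 rev/s
target J* = 0.2157; solve J* = V/(n·D) for n: n = V/(J*·D) = 84.06/(0.2157 × 2.144) = 181.766757 rev/s
rpm = 60·n = 10906.005439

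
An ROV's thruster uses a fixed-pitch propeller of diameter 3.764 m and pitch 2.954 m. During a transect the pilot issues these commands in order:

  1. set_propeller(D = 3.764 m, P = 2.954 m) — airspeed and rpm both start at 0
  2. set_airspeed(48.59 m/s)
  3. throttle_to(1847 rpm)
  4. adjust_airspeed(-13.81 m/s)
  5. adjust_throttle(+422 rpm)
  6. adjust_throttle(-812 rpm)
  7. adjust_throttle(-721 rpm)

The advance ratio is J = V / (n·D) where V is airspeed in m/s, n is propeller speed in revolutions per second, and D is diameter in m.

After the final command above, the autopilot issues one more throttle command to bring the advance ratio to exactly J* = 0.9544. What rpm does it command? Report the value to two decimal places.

set_propeller: D = 3.764 m, P = 2.954 m (p = P/D = 0.784803); state ← (V=0, rpm=0)
set_airspeed(48.59): V ← 48.59 m/s
throttle_to(1847): rpm ← 1847
adjust_airspeed(-13.81): V ← 48.59 -13.81 = 34.78 m/s
adjust_throttle(+422): rpm ← 1847 +422 = 2269
adjust_throttle(-812): rpm ← 2269 -812 = 1457
adjust_throttle(-721): rpm ← 1457 -721 = 736
final state: V = 34.78 m/s, rpm = 736 → n = rpm/60 = 12.266667 rev/s
target J* = 0.9544; solve J* = V/(n·D) for n: n = V/(J*·D) = 34.78/(0.9544 × 3.764) = 9.681653 rev/s
rpm = 60·n = 580.899206

rpm = 580.90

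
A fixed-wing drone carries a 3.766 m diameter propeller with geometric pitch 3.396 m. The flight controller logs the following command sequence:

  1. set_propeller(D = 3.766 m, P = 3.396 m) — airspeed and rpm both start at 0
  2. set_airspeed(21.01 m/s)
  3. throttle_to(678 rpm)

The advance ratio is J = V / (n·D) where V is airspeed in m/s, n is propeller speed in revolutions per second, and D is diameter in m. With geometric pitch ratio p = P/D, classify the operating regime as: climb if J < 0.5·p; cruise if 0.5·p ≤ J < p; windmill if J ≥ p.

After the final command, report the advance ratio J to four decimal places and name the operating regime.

J = 0.4937, regime = cruise

set_propeller: D = 3.766 m, P = 3.396 m (p = P/D = 0.901753); state ← (V=0, rpm=0)
set_airspeed(21.01): V ← 21.01 m/s
throttle_to(678): rpm ← 678
final state: V = 21.01 m/s, rpm = 678 → n = rpm/60 = 11.300000 rev/s
J = V / (n·D) = 21.01 / (11.300000 × 3.766) = 0.493705
regime bands: climb J<0.4509 | cruise [0.4509, 0.9018) | windmill J≥0.9018
J = 0.4937 → cruise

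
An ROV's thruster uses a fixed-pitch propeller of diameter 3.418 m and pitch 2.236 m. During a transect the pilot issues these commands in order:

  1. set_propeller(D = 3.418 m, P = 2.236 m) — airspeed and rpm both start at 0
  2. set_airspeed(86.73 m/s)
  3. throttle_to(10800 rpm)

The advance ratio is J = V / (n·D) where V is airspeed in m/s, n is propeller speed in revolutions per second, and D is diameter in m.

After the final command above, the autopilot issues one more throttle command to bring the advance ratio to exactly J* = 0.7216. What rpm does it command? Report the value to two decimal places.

rpm = 2109.85

set_propeller: D = 3.418 m, P = 2.236 m (p = P/D = 0.654184); state ← (V=0, rpm=0)
set_airspeed(86.73): V ← 86.73 m/s
throttle_to(10800): rpm ← 10800
final state: V = 86.73 m/s, rpm = 10800 → n = rpm/60 = 180.000000 rev/s
target J* = 0.7216; solve J* = V/(n·D) for n: n = V/(J*·D) = 86.73/(0.7216 × 3.418) = 35.164202 rev/s
rpm = 60·n = 2109.852107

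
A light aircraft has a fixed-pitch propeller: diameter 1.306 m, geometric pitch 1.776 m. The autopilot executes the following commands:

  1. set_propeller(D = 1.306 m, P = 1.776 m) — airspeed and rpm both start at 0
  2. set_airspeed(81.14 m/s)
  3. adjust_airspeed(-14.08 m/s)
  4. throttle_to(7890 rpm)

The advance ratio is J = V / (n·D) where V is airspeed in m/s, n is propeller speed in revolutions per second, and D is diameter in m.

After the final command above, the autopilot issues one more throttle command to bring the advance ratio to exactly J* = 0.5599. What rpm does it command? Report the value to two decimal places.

set_propeller: D = 1.306 m, P = 1.776 m (p = P/D = 1.359877); state ← (V=0, rpm=0)
set_airspeed(81.14): V ← 81.14 m/s
adjust_airspeed(-14.08): V ← 81.14 -14.08 = 67.06 m/s
throttle_to(7890): rpm ← 7890
final state: V = 67.06 m/s, rpm = 7890 → n = rpm/60 = 131.500000 rev/s
target J* = 0.5599; solve J* = V/(n·D) for n: n = V/(J*·D) = 67.06/(0.5599 × 1.306) = 91.708566 rev/s
rpm = 60·n = 5502.513985

rpm = 5502.51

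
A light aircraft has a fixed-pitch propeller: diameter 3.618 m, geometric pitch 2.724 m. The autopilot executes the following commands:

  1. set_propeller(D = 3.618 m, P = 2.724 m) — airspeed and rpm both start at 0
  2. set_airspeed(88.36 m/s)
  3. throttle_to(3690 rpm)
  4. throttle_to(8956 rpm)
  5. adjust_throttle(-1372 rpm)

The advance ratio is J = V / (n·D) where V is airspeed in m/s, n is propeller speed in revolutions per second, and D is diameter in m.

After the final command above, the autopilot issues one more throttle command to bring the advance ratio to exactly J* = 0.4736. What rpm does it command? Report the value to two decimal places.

set_propeller: D = 3.618 m, P = 2.724 m (p = P/D = 0.752902); state ← (V=0, rpm=0)
set_airspeed(88.36): V ← 88.36 m/s
throttle_to(3690): rpm ← 3690
throttle_to(8956): rpm ← 8956
adjust_throttle(-1372): rpm ← 8956 -1372 = 7584
final state: V = 88.36 m/s, rpm = 7584 → n = rpm/60 = 126.400000 rev/s
target J* = 0.4736; solve J* = V/(n·D) for n: n = V/(J*·D) = 88.36/(0.4736 × 3.618) = 51.567426 rev/s
rpm = 60·n = 3094.045538

rpm = 3094.05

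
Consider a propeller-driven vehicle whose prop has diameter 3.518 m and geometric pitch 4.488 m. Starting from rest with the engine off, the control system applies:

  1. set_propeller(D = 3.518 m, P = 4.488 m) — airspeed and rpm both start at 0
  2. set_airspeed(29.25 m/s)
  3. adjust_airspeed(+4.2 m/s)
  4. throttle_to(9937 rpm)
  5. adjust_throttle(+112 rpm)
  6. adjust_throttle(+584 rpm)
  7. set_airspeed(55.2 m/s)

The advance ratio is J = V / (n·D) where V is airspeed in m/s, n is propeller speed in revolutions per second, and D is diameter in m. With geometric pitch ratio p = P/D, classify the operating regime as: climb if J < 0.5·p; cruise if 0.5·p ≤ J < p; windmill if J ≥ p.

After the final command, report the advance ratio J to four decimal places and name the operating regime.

set_propeller: D = 3.518 m, P = 4.488 m (p = P/D = 1.275725); state ← (V=0, rpm=0)
set_airspeed(29.25): V ← 29.25 m/s
adjust_airspeed(+4.2): V ← 29.25 +4.2 = 33.45 m/s
throttle_to(9937): rpm ← 9937
adjust_throttle(+112): rpm ← 9937 +112 = 10049
adjust_throttle(+584): rpm ← 10049 +584 = 10633
set_airspeed(55.2): V ← 55.2 m/s
final state: V = 55.2 m/s, rpm = 10633 → n = rpm/60 = 177.216667 rev/s
J = V / (n·D) = 55.2 / (177.216667 × 3.518) = 0.088540
regime bands: climb J<0.6379 | cruise [0.6379, 1.2757) | windmill J≥1.2757
J = 0.0885 → climb

J = 0.0885, regime = climb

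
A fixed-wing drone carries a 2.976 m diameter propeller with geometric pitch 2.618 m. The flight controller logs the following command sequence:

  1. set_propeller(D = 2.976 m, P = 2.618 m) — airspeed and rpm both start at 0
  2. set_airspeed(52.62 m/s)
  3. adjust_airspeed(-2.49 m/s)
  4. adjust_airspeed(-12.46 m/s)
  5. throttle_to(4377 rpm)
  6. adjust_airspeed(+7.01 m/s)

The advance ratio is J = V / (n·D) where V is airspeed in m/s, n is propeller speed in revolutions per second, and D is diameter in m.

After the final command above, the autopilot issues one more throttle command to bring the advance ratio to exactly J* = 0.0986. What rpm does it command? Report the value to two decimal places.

rpm = 9135.97

set_propeller: D = 2.976 m, P = 2.618 m (p = P/D = 0.879704); state ← (V=0, rpm=0)
set_airspeed(52.62): V ← 52.62 m/s
adjust_airspeed(-2.49): V ← 52.62 -2.49 = 50.13 m/s
adjust_airspeed(-12.46): V ← 50.13 -12.46 = 37.67 m/s
throttle_to(4377): rpm ← 4377
adjust_airspeed(+7.01): V ← 37.67 +7.01 = 44.68 m/s
final state: V = 44.68 m/s, rpm = 4377 → n = rpm/60 = 72.950000 rev/s
target J* = 0.0986; solve J* = V/(n·D) for n: n = V/(J*·D) = 44.68/(0.0986 × 2.976) = 152.266134 rev/s
rpm = 60·n = 9135.968069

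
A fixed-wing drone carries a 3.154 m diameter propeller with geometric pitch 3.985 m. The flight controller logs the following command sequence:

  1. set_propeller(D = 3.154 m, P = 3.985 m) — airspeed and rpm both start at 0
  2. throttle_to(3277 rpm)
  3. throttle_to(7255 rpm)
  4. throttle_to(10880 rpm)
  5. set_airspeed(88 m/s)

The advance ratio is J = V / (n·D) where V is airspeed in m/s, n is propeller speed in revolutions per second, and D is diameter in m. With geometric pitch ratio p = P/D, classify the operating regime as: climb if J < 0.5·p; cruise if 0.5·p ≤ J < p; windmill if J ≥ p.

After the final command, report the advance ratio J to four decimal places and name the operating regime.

J = 0.1539, regime = climb

set_propeller: D = 3.154 m, P = 3.985 m (p = P/D = 1.263475); state ← (V=0, rpm=0)
throttle_to(3277): rpm ← 3277
throttle_to(7255): rpm ← 7255
throttle_to(10880): rpm ← 10880
set_airspeed(88): V ← 88 m/s
final state: V = 88 m/s, rpm = 10880 → n = rpm/60 = 181.333333 rev/s
J = V / (n·D) = 88 / (181.333333 × 3.154) = 0.153866
regime bands: climb J<0.6317 | cruise [0.6317, 1.2635) | windmill J≥1.2635
J = 0.1539 → climb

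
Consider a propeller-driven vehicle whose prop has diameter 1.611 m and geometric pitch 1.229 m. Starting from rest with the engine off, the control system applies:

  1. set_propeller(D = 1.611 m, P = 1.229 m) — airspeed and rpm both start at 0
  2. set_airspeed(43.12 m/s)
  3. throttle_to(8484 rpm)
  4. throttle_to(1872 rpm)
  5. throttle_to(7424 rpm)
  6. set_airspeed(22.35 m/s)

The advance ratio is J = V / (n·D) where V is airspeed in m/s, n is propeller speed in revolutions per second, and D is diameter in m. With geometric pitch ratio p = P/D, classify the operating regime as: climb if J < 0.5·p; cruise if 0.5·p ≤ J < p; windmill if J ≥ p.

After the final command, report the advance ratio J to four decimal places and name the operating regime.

set_propeller: D = 1.611 m, P = 1.229 m (p = P/D = 0.762880); state ← (V=0, rpm=0)
set_airspeed(43.12): V ← 43.12 m/s
throttle_to(8484): rpm ← 8484
throttle_to(1872): rpm ← 1872
throttle_to(7424): rpm ← 7424
set_airspeed(22.35): V ← 22.35 m/s
final state: V = 22.35 m/s, rpm = 7424 → n = rpm/60 = 123.733333 rev/s
J = V / (n·D) = 22.35 / (123.733333 × 1.611) = 0.112123
regime bands: climb J<0.3814 | cruise [0.3814, 0.7629) | windmill J≥0.7629
J = 0.1121 → climb

J = 0.1121, regime = climb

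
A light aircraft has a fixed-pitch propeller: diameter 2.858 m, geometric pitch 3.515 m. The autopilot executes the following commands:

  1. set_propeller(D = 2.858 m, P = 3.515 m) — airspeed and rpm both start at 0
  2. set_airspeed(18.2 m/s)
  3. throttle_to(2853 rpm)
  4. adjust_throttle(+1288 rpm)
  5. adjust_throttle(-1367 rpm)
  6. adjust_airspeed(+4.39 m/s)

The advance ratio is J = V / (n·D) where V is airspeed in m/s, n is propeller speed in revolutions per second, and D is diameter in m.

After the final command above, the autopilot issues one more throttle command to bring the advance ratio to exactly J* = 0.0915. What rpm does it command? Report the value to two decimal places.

set_propeller: D = 2.858 m, P = 3.515 m (p = P/D = 1.229881); state ← (V=0, rpm=0)
set_airspeed(18.2): V ← 18.2 m/s
throttle_to(2853): rpm ← 2853
adjust_throttle(+1288): rpm ← 2853 +1288 = 4141
adjust_throttle(-1367): rpm ← 4141 -1367 = 2774
adjust_airspeed(+4.39): V ← 18.2 +4.39 = 22.59 m/s
final state: V = 22.59 m/s, rpm = 2774 → n = rpm/60 = 46.233333 rev/s
target J* = 0.0915; solve J* = V/(n·D) for n: n = V/(J*·D) = 22.59/(0.0915 × 2.858) = 86.383921 rev/s
rpm = 60·n = 5183.035253

rpm = 5183.04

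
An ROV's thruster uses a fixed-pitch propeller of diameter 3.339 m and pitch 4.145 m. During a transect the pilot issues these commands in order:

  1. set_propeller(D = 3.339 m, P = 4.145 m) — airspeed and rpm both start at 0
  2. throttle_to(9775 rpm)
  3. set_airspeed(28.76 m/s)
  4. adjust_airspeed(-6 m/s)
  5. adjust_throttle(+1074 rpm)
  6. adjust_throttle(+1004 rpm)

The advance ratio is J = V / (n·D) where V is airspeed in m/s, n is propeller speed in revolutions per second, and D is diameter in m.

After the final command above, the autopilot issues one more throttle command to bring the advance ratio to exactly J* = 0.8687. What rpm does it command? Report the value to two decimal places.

rpm = 470.80

set_propeller: D = 3.339 m, P = 4.145 m (p = P/D = 1.241390); state ← (V=0, rpm=0)
throttle_to(9775): rpm ← 9775
set_airspeed(28.76): V ← 28.76 m/s
adjust_airspeed(-6): V ← 28.76 -6 = 22.76 m/s
adjust_throttle(+1074): rpm ← 9775 +1074 = 10849
adjust_throttle(+1004): rpm ← 10849 +1004 = 11853
final state: V = 22.76 m/s, rpm = 11853 → n = rpm/60 = 197.550000 rev/s
target J* = 0.8687; solve J* = V/(n·D) for n: n = V/(J*·D) = 22.76/(0.8687 × 3.339) = 7.846681 rev/s
rpm = 60·n = 470.800882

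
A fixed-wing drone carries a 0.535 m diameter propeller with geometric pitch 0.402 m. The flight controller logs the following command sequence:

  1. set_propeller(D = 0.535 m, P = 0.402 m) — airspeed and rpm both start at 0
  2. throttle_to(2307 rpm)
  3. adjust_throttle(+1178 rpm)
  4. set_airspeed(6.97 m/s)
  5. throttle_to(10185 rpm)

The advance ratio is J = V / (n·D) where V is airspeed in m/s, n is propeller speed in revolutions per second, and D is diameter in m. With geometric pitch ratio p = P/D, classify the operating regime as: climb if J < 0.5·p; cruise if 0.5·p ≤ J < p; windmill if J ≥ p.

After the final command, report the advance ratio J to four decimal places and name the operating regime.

set_propeller: D = 0.535 m, P = 0.402 m (p = P/D = 0.751402); state ← (V=0, rpm=0)
throttle_to(2307): rpm ← 2307
adjust_throttle(+1178): rpm ← 2307 +1178 = 3485
set_airspeed(6.97): V ← 6.97 m/s
throttle_to(10185): rpm ← 10185
final state: V = 6.97 m/s, rpm = 10185 → n = rpm/60 = 169.750000 rev/s
J = V / (n·D) = 6.97 / (169.750000 × 0.535) = 0.076748
regime bands: climb J<0.3757 | cruise [0.3757, 0.7514) | windmill J≥0.7514
J = 0.0767 → climb

J = 0.0767, regime = climb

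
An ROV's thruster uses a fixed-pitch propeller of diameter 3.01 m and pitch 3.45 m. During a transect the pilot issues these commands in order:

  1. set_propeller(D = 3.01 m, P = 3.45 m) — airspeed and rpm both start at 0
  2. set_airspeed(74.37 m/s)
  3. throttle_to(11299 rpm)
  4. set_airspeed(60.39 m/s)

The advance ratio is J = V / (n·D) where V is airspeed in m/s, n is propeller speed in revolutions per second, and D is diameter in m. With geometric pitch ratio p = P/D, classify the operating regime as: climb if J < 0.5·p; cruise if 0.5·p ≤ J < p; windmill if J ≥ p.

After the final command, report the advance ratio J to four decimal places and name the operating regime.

J = 0.1065, regime = climb

set_propeller: D = 3.01 m, P = 3.45 m (p = P/D = 1.146179); state ← (V=0, rpm=0)
set_airspeed(74.37): V ← 74.37 m/s
throttle_to(11299): rpm ← 11299
set_airspeed(60.39): V ← 60.39 m/s
final state: V = 60.39 m/s, rpm = 11299 → n = rpm/60 = 188.316667 rev/s
J = V / (n·D) = 60.39 / (188.316667 × 3.01) = 0.106539
regime bands: climb J<0.5731 | cruise [0.5731, 1.1462) | windmill J≥1.1462
J = 0.1065 → climb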